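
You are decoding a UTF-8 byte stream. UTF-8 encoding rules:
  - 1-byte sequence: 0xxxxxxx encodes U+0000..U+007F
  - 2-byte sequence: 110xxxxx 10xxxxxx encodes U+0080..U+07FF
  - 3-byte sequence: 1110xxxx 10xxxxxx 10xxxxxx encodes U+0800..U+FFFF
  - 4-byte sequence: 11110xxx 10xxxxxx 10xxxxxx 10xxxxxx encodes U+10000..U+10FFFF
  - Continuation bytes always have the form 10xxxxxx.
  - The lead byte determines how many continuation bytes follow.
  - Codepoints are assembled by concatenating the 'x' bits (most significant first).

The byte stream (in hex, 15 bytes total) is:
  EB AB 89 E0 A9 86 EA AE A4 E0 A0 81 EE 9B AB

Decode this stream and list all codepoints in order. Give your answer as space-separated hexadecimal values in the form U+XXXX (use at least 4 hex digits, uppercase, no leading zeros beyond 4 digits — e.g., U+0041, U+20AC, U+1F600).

Byte[0]=EB: 3-byte lead, need 2 cont bytes. acc=0xB
Byte[1]=AB: continuation. acc=(acc<<6)|0x2B=0x2EB
Byte[2]=89: continuation. acc=(acc<<6)|0x09=0xBAC9
Completed: cp=U+BAC9 (starts at byte 0)
Byte[3]=E0: 3-byte lead, need 2 cont bytes. acc=0x0
Byte[4]=A9: continuation. acc=(acc<<6)|0x29=0x29
Byte[5]=86: continuation. acc=(acc<<6)|0x06=0xA46
Completed: cp=U+0A46 (starts at byte 3)
Byte[6]=EA: 3-byte lead, need 2 cont bytes. acc=0xA
Byte[7]=AE: continuation. acc=(acc<<6)|0x2E=0x2AE
Byte[8]=A4: continuation. acc=(acc<<6)|0x24=0xABA4
Completed: cp=U+ABA4 (starts at byte 6)
Byte[9]=E0: 3-byte lead, need 2 cont bytes. acc=0x0
Byte[10]=A0: continuation. acc=(acc<<6)|0x20=0x20
Byte[11]=81: continuation. acc=(acc<<6)|0x01=0x801
Completed: cp=U+0801 (starts at byte 9)
Byte[12]=EE: 3-byte lead, need 2 cont bytes. acc=0xE
Byte[13]=9B: continuation. acc=(acc<<6)|0x1B=0x39B
Byte[14]=AB: continuation. acc=(acc<<6)|0x2B=0xE6EB
Completed: cp=U+E6EB (starts at byte 12)

Answer: U+BAC9 U+0A46 U+ABA4 U+0801 U+E6EB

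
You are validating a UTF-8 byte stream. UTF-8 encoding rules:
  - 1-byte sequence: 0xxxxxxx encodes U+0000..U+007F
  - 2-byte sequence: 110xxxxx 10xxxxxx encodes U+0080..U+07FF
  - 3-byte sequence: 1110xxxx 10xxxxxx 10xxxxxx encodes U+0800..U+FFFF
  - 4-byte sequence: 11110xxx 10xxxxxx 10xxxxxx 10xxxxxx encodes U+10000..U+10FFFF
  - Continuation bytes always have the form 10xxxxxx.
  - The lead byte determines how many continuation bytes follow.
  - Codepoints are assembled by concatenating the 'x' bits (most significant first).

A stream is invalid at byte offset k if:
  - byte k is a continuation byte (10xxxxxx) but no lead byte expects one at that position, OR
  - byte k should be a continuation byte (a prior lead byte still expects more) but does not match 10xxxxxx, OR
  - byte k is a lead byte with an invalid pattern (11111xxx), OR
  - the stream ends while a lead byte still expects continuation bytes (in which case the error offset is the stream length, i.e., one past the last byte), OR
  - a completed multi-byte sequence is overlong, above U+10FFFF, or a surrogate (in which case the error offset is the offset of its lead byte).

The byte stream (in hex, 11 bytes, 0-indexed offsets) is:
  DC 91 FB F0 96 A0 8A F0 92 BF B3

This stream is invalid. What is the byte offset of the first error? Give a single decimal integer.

Answer: 2

Derivation:
Byte[0]=DC: 2-byte lead, need 1 cont bytes. acc=0x1C
Byte[1]=91: continuation. acc=(acc<<6)|0x11=0x711
Completed: cp=U+0711 (starts at byte 0)
Byte[2]=FB: INVALID lead byte (not 0xxx/110x/1110/11110)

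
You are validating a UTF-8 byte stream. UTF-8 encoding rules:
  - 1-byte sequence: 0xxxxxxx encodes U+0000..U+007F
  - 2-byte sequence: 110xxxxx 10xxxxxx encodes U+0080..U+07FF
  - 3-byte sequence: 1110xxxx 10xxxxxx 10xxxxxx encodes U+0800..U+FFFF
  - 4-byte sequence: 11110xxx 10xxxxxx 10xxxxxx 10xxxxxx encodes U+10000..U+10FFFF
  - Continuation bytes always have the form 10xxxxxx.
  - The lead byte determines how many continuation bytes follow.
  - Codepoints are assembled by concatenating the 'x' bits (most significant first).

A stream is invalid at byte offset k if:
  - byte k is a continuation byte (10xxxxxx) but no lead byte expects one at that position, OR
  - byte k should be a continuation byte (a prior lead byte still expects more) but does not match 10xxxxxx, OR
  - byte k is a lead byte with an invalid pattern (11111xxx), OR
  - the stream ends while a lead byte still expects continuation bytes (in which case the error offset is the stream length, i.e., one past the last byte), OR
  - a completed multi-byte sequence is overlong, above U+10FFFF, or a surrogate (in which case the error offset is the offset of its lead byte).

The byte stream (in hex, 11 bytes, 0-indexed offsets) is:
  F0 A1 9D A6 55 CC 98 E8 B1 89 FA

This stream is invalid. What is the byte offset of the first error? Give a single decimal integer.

Answer: 10

Derivation:
Byte[0]=F0: 4-byte lead, need 3 cont bytes. acc=0x0
Byte[1]=A1: continuation. acc=(acc<<6)|0x21=0x21
Byte[2]=9D: continuation. acc=(acc<<6)|0x1D=0x85D
Byte[3]=A6: continuation. acc=(acc<<6)|0x26=0x21766
Completed: cp=U+21766 (starts at byte 0)
Byte[4]=55: 1-byte ASCII. cp=U+0055
Byte[5]=CC: 2-byte lead, need 1 cont bytes. acc=0xC
Byte[6]=98: continuation. acc=(acc<<6)|0x18=0x318
Completed: cp=U+0318 (starts at byte 5)
Byte[7]=E8: 3-byte lead, need 2 cont bytes. acc=0x8
Byte[8]=B1: continuation. acc=(acc<<6)|0x31=0x231
Byte[9]=89: continuation. acc=(acc<<6)|0x09=0x8C49
Completed: cp=U+8C49 (starts at byte 7)
Byte[10]=FA: INVALID lead byte (not 0xxx/110x/1110/11110)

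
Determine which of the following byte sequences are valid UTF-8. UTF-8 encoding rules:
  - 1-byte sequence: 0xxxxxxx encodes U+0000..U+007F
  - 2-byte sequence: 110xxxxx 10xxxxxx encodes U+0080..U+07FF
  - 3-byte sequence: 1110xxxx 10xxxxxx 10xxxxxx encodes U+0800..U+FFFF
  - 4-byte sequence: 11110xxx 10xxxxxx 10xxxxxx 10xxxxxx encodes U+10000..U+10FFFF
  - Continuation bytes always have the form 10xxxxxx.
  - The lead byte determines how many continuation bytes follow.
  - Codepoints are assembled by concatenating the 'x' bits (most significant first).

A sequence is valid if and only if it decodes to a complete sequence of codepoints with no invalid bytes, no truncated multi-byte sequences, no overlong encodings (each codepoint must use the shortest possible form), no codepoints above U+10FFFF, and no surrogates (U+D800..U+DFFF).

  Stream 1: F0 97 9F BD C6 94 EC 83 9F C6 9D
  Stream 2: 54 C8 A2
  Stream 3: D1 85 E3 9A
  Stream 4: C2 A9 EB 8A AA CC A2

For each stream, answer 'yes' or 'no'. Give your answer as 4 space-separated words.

Answer: yes yes no yes

Derivation:
Stream 1: decodes cleanly. VALID
Stream 2: decodes cleanly. VALID
Stream 3: error at byte offset 4. INVALID
Stream 4: decodes cleanly. VALID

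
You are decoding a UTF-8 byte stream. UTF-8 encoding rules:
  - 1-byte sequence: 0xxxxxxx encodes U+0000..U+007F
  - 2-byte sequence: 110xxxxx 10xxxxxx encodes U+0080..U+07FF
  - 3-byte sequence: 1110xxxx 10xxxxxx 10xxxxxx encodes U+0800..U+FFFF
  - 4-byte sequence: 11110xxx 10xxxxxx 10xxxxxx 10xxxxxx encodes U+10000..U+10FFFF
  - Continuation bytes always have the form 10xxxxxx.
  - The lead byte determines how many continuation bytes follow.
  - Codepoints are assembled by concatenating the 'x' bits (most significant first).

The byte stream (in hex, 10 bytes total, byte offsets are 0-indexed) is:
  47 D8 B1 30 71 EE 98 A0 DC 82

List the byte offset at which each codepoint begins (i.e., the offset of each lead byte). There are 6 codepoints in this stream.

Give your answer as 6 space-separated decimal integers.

Byte[0]=47: 1-byte ASCII. cp=U+0047
Byte[1]=D8: 2-byte lead, need 1 cont bytes. acc=0x18
Byte[2]=B1: continuation. acc=(acc<<6)|0x31=0x631
Completed: cp=U+0631 (starts at byte 1)
Byte[3]=30: 1-byte ASCII. cp=U+0030
Byte[4]=71: 1-byte ASCII. cp=U+0071
Byte[5]=EE: 3-byte lead, need 2 cont bytes. acc=0xE
Byte[6]=98: continuation. acc=(acc<<6)|0x18=0x398
Byte[7]=A0: continuation. acc=(acc<<6)|0x20=0xE620
Completed: cp=U+E620 (starts at byte 5)
Byte[8]=DC: 2-byte lead, need 1 cont bytes. acc=0x1C
Byte[9]=82: continuation. acc=(acc<<6)|0x02=0x702
Completed: cp=U+0702 (starts at byte 8)

Answer: 0 1 3 4 5 8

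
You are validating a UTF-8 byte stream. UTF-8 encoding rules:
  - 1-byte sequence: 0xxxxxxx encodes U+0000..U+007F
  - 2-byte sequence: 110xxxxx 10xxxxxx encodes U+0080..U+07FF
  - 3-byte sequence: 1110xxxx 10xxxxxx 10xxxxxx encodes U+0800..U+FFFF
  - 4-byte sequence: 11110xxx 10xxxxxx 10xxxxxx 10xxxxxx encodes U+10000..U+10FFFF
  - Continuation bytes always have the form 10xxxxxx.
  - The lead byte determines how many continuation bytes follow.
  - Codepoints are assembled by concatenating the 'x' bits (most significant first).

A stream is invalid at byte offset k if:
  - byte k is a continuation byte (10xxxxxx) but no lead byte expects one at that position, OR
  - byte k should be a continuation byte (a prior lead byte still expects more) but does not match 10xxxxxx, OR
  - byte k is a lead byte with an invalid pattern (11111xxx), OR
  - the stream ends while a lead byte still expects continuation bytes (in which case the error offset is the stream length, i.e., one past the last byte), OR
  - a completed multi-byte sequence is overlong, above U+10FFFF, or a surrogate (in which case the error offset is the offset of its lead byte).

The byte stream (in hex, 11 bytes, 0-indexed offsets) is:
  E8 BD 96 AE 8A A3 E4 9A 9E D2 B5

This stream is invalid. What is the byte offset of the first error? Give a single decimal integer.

Byte[0]=E8: 3-byte lead, need 2 cont bytes. acc=0x8
Byte[1]=BD: continuation. acc=(acc<<6)|0x3D=0x23D
Byte[2]=96: continuation. acc=(acc<<6)|0x16=0x8F56
Completed: cp=U+8F56 (starts at byte 0)
Byte[3]=AE: INVALID lead byte (not 0xxx/110x/1110/11110)

Answer: 3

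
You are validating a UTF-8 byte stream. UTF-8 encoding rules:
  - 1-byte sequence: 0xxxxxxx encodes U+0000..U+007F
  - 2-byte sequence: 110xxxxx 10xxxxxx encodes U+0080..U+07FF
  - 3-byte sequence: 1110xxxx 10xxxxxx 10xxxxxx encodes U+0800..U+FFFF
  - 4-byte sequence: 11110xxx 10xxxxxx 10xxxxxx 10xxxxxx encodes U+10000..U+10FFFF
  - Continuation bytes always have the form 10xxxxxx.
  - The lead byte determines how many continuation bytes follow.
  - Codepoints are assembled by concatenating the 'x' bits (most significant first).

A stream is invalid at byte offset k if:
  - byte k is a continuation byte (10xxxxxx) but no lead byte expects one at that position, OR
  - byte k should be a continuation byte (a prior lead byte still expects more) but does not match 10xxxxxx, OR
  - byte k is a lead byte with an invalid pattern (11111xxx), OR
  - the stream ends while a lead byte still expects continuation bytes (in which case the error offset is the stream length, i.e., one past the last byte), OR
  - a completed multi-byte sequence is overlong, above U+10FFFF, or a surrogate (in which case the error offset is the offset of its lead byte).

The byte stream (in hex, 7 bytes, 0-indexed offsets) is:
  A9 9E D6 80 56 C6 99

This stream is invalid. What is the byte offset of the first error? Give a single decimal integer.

Byte[0]=A9: INVALID lead byte (not 0xxx/110x/1110/11110)

Answer: 0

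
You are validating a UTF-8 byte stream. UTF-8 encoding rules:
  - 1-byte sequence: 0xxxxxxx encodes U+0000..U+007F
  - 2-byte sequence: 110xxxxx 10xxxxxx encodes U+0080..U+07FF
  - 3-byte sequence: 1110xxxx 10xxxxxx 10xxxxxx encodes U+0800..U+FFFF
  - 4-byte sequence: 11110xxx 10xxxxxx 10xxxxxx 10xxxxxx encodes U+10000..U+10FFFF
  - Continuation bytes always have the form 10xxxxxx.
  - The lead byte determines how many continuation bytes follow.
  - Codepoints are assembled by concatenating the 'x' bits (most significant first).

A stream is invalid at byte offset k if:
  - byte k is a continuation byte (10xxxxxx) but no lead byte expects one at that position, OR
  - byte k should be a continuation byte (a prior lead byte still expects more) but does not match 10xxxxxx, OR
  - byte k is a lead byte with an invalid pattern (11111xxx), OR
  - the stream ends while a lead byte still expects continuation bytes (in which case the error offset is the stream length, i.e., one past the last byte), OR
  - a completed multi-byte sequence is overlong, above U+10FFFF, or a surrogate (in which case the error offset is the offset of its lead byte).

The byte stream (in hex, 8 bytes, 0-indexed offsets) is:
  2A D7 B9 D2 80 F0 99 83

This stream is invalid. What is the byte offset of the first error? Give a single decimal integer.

Byte[0]=2A: 1-byte ASCII. cp=U+002A
Byte[1]=D7: 2-byte lead, need 1 cont bytes. acc=0x17
Byte[2]=B9: continuation. acc=(acc<<6)|0x39=0x5F9
Completed: cp=U+05F9 (starts at byte 1)
Byte[3]=D2: 2-byte lead, need 1 cont bytes. acc=0x12
Byte[4]=80: continuation. acc=(acc<<6)|0x00=0x480
Completed: cp=U+0480 (starts at byte 3)
Byte[5]=F0: 4-byte lead, need 3 cont bytes. acc=0x0
Byte[6]=99: continuation. acc=(acc<<6)|0x19=0x19
Byte[7]=83: continuation. acc=(acc<<6)|0x03=0x643
Byte[8]: stream ended, expected continuation. INVALID

Answer: 8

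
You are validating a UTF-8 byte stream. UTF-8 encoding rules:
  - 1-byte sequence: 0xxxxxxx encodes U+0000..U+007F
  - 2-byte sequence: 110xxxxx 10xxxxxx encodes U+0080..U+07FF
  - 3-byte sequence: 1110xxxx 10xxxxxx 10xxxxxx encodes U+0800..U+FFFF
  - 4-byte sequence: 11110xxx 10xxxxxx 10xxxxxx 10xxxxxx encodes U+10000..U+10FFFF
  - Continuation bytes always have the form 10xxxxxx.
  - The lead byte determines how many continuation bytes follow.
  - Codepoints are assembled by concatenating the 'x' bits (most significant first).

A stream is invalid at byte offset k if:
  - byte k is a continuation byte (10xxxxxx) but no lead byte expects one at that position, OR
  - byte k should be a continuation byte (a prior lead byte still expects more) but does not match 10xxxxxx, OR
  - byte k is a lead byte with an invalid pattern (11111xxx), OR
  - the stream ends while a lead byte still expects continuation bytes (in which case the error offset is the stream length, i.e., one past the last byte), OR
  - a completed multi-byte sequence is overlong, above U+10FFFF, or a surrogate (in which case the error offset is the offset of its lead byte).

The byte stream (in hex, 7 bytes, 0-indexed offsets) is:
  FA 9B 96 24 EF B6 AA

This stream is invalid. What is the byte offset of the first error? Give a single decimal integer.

Byte[0]=FA: INVALID lead byte (not 0xxx/110x/1110/11110)

Answer: 0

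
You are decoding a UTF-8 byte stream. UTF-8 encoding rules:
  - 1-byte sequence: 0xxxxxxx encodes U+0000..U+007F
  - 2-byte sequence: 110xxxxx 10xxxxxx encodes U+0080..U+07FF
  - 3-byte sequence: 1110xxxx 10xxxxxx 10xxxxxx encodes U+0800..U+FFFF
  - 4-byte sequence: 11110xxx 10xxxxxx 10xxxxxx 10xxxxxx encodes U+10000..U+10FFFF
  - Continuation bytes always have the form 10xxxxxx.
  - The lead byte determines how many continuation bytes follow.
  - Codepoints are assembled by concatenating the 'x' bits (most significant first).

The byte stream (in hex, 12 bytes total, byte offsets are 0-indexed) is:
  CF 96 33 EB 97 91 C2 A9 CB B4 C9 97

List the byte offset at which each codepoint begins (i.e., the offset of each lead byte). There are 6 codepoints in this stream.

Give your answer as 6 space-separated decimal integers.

Answer: 0 2 3 6 8 10

Derivation:
Byte[0]=CF: 2-byte lead, need 1 cont bytes. acc=0xF
Byte[1]=96: continuation. acc=(acc<<6)|0x16=0x3D6
Completed: cp=U+03D6 (starts at byte 0)
Byte[2]=33: 1-byte ASCII. cp=U+0033
Byte[3]=EB: 3-byte lead, need 2 cont bytes. acc=0xB
Byte[4]=97: continuation. acc=(acc<<6)|0x17=0x2D7
Byte[5]=91: continuation. acc=(acc<<6)|0x11=0xB5D1
Completed: cp=U+B5D1 (starts at byte 3)
Byte[6]=C2: 2-byte lead, need 1 cont bytes. acc=0x2
Byte[7]=A9: continuation. acc=(acc<<6)|0x29=0xA9
Completed: cp=U+00A9 (starts at byte 6)
Byte[8]=CB: 2-byte lead, need 1 cont bytes. acc=0xB
Byte[9]=B4: continuation. acc=(acc<<6)|0x34=0x2F4
Completed: cp=U+02F4 (starts at byte 8)
Byte[10]=C9: 2-byte lead, need 1 cont bytes. acc=0x9
Byte[11]=97: continuation. acc=(acc<<6)|0x17=0x257
Completed: cp=U+0257 (starts at byte 10)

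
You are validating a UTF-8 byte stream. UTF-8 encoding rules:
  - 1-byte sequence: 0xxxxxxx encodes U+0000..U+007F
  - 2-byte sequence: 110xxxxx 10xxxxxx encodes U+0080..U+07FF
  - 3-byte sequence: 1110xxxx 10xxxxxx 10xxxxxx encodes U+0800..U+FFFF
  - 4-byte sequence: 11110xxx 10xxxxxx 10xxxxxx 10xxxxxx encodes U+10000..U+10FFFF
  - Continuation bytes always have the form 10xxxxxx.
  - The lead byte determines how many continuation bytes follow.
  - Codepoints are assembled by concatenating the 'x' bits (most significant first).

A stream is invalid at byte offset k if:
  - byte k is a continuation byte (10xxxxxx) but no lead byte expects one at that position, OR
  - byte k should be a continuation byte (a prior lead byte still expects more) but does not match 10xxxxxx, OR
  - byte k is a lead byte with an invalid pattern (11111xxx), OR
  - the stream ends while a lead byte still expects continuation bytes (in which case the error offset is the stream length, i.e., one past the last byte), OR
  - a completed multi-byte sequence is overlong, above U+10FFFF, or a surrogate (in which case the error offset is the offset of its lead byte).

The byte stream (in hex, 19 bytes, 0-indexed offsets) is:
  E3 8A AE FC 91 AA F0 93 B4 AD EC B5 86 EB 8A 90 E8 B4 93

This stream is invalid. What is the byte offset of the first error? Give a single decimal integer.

Byte[0]=E3: 3-byte lead, need 2 cont bytes. acc=0x3
Byte[1]=8A: continuation. acc=(acc<<6)|0x0A=0xCA
Byte[2]=AE: continuation. acc=(acc<<6)|0x2E=0x32AE
Completed: cp=U+32AE (starts at byte 0)
Byte[3]=FC: INVALID lead byte (not 0xxx/110x/1110/11110)

Answer: 3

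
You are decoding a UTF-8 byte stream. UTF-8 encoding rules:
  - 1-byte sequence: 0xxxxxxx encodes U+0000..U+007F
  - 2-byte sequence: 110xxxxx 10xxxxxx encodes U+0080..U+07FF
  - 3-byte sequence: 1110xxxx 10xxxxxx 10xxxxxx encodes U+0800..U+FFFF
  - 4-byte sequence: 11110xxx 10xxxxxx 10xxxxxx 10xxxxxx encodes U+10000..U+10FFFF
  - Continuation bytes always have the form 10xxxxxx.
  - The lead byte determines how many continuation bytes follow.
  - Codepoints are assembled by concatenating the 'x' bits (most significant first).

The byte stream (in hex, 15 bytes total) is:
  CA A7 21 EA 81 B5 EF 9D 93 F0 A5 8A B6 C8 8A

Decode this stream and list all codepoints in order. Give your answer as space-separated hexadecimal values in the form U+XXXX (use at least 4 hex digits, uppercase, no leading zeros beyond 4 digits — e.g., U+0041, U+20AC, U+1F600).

Answer: U+02A7 U+0021 U+A075 U+F753 U+252B6 U+020A

Derivation:
Byte[0]=CA: 2-byte lead, need 1 cont bytes. acc=0xA
Byte[1]=A7: continuation. acc=(acc<<6)|0x27=0x2A7
Completed: cp=U+02A7 (starts at byte 0)
Byte[2]=21: 1-byte ASCII. cp=U+0021
Byte[3]=EA: 3-byte lead, need 2 cont bytes. acc=0xA
Byte[4]=81: continuation. acc=(acc<<6)|0x01=0x281
Byte[5]=B5: continuation. acc=(acc<<6)|0x35=0xA075
Completed: cp=U+A075 (starts at byte 3)
Byte[6]=EF: 3-byte lead, need 2 cont bytes. acc=0xF
Byte[7]=9D: continuation. acc=(acc<<6)|0x1D=0x3DD
Byte[8]=93: continuation. acc=(acc<<6)|0x13=0xF753
Completed: cp=U+F753 (starts at byte 6)
Byte[9]=F0: 4-byte lead, need 3 cont bytes. acc=0x0
Byte[10]=A5: continuation. acc=(acc<<6)|0x25=0x25
Byte[11]=8A: continuation. acc=(acc<<6)|0x0A=0x94A
Byte[12]=B6: continuation. acc=(acc<<6)|0x36=0x252B6
Completed: cp=U+252B6 (starts at byte 9)
Byte[13]=C8: 2-byte lead, need 1 cont bytes. acc=0x8
Byte[14]=8A: continuation. acc=(acc<<6)|0x0A=0x20A
Completed: cp=U+020A (starts at byte 13)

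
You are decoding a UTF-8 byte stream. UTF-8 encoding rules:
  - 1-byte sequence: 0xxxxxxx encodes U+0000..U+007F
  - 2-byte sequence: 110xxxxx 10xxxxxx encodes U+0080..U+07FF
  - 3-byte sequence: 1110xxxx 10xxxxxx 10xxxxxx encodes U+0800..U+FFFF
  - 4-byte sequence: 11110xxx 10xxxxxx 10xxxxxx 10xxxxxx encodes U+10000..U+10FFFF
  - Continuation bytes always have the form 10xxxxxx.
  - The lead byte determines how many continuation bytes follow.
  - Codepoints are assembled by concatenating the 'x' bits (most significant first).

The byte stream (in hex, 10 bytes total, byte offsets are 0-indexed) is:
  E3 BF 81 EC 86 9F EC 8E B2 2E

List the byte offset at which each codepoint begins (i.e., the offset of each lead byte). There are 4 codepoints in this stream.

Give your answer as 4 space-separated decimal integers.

Byte[0]=E3: 3-byte lead, need 2 cont bytes. acc=0x3
Byte[1]=BF: continuation. acc=(acc<<6)|0x3F=0xFF
Byte[2]=81: continuation. acc=(acc<<6)|0x01=0x3FC1
Completed: cp=U+3FC1 (starts at byte 0)
Byte[3]=EC: 3-byte lead, need 2 cont bytes. acc=0xC
Byte[4]=86: continuation. acc=(acc<<6)|0x06=0x306
Byte[5]=9F: continuation. acc=(acc<<6)|0x1F=0xC19F
Completed: cp=U+C19F (starts at byte 3)
Byte[6]=EC: 3-byte lead, need 2 cont bytes. acc=0xC
Byte[7]=8E: continuation. acc=(acc<<6)|0x0E=0x30E
Byte[8]=B2: continuation. acc=(acc<<6)|0x32=0xC3B2
Completed: cp=U+C3B2 (starts at byte 6)
Byte[9]=2E: 1-byte ASCII. cp=U+002E

Answer: 0 3 6 9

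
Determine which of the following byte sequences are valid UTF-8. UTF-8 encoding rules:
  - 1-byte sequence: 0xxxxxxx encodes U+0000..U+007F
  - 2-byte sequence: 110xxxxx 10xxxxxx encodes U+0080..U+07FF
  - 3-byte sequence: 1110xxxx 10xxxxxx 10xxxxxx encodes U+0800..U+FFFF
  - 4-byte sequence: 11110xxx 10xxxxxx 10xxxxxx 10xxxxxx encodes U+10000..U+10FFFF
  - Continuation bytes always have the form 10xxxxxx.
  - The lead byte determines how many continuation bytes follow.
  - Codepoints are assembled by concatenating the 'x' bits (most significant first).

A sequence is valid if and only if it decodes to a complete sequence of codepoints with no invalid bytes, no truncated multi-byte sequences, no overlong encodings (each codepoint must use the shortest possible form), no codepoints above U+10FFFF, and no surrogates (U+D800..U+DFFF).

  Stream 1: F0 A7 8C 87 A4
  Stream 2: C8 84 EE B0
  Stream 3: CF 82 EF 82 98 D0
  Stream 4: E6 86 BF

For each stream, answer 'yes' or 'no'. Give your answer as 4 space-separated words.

Answer: no no no yes

Derivation:
Stream 1: error at byte offset 4. INVALID
Stream 2: error at byte offset 4. INVALID
Stream 3: error at byte offset 6. INVALID
Stream 4: decodes cleanly. VALID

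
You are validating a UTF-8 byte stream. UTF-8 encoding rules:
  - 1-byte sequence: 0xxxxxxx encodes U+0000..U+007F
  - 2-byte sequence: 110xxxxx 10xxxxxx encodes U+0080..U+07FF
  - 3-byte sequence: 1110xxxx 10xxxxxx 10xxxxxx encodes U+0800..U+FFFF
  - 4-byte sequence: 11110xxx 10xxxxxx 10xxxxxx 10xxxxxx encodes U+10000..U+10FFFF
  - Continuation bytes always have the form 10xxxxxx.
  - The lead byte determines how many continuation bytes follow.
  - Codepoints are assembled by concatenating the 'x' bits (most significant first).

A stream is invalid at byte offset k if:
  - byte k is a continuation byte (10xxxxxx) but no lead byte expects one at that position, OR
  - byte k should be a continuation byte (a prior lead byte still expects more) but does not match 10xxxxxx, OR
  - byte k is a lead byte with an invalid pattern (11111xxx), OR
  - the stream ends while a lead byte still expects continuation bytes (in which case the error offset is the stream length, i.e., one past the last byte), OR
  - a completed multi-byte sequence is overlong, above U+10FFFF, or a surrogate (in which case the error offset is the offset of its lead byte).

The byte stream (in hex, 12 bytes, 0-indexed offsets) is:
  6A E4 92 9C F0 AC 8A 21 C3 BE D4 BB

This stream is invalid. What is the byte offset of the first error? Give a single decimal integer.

Answer: 7

Derivation:
Byte[0]=6A: 1-byte ASCII. cp=U+006A
Byte[1]=E4: 3-byte lead, need 2 cont bytes. acc=0x4
Byte[2]=92: continuation. acc=(acc<<6)|0x12=0x112
Byte[3]=9C: continuation. acc=(acc<<6)|0x1C=0x449C
Completed: cp=U+449C (starts at byte 1)
Byte[4]=F0: 4-byte lead, need 3 cont bytes. acc=0x0
Byte[5]=AC: continuation. acc=(acc<<6)|0x2C=0x2C
Byte[6]=8A: continuation. acc=(acc<<6)|0x0A=0xB0A
Byte[7]=21: expected 10xxxxxx continuation. INVALID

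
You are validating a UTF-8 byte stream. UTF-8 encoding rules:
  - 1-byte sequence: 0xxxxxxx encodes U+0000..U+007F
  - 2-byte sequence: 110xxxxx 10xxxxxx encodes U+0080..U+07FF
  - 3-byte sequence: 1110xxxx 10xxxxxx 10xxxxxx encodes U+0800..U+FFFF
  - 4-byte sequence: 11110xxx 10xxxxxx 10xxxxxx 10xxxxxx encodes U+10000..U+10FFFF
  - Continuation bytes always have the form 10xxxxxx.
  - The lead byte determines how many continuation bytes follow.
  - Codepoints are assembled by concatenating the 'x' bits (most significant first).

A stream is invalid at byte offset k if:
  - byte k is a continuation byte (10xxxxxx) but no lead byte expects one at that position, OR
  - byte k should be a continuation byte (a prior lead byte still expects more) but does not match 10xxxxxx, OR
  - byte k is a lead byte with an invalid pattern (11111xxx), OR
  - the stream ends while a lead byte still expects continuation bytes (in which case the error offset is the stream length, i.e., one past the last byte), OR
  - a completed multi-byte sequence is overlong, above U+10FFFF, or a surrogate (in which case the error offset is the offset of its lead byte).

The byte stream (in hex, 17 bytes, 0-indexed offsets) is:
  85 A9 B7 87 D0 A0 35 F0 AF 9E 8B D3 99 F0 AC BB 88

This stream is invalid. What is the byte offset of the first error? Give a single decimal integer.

Byte[0]=85: INVALID lead byte (not 0xxx/110x/1110/11110)

Answer: 0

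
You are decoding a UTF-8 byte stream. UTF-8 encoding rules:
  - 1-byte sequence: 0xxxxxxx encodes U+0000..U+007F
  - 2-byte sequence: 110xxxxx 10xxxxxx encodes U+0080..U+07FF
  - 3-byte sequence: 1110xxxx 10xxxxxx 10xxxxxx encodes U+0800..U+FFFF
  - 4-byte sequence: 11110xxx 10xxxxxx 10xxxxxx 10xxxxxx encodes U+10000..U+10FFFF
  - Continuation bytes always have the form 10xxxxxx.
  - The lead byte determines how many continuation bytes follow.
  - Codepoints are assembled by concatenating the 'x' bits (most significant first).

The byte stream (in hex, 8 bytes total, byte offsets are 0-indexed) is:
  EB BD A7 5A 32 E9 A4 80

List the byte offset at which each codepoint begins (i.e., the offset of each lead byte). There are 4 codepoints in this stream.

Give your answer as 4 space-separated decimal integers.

Byte[0]=EB: 3-byte lead, need 2 cont bytes. acc=0xB
Byte[1]=BD: continuation. acc=(acc<<6)|0x3D=0x2FD
Byte[2]=A7: continuation. acc=(acc<<6)|0x27=0xBF67
Completed: cp=U+BF67 (starts at byte 0)
Byte[3]=5A: 1-byte ASCII. cp=U+005A
Byte[4]=32: 1-byte ASCII. cp=U+0032
Byte[5]=E9: 3-byte lead, need 2 cont bytes. acc=0x9
Byte[6]=A4: continuation. acc=(acc<<6)|0x24=0x264
Byte[7]=80: continuation. acc=(acc<<6)|0x00=0x9900
Completed: cp=U+9900 (starts at byte 5)

Answer: 0 3 4 5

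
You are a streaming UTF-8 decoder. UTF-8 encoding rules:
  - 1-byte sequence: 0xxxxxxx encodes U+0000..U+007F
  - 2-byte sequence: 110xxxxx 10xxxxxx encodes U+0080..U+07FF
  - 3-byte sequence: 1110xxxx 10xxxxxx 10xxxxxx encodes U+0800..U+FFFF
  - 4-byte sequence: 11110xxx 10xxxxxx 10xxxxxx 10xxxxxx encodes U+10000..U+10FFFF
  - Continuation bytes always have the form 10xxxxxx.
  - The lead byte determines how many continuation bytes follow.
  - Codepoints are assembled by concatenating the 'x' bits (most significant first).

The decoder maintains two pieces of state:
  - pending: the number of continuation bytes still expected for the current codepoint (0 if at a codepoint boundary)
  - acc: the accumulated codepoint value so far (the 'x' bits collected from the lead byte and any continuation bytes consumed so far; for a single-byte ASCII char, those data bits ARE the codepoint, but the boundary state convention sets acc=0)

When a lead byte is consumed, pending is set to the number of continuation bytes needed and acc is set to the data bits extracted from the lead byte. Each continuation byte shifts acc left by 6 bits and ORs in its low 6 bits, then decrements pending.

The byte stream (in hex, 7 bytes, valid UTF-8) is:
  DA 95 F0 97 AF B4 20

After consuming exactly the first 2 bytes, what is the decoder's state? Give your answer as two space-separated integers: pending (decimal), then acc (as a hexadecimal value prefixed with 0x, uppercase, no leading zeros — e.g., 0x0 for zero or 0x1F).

Byte[0]=DA: 2-byte lead. pending=1, acc=0x1A
Byte[1]=95: continuation. acc=(acc<<6)|0x15=0x695, pending=0

Answer: 0 0x695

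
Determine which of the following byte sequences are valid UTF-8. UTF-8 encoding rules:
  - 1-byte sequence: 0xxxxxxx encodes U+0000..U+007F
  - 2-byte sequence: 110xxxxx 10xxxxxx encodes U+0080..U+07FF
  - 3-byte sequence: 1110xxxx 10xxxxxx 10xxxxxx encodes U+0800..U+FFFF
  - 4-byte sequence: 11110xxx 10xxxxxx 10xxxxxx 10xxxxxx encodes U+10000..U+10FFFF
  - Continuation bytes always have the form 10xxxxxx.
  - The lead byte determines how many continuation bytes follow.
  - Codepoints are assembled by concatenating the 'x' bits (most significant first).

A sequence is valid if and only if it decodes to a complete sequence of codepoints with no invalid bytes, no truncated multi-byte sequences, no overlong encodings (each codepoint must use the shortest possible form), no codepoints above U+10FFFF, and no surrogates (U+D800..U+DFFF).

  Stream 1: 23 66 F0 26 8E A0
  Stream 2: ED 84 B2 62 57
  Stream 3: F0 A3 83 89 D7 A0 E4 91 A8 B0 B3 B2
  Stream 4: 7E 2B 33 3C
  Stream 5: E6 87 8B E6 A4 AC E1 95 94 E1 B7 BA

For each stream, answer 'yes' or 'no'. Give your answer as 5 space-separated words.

Stream 1: error at byte offset 3. INVALID
Stream 2: decodes cleanly. VALID
Stream 3: error at byte offset 9. INVALID
Stream 4: decodes cleanly. VALID
Stream 5: decodes cleanly. VALID

Answer: no yes no yes yes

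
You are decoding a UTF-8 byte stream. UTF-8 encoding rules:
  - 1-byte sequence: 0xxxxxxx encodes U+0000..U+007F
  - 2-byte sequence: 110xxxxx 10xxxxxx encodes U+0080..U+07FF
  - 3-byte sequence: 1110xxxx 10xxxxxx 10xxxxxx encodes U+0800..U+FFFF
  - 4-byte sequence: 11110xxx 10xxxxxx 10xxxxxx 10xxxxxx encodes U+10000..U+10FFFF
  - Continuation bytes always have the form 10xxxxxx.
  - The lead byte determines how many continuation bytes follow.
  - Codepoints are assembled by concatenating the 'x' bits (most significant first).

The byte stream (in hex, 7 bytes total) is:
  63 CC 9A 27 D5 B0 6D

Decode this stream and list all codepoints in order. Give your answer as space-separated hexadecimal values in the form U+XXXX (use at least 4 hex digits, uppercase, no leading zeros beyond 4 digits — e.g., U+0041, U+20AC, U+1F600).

Answer: U+0063 U+031A U+0027 U+0570 U+006D

Derivation:
Byte[0]=63: 1-byte ASCII. cp=U+0063
Byte[1]=CC: 2-byte lead, need 1 cont bytes. acc=0xC
Byte[2]=9A: continuation. acc=(acc<<6)|0x1A=0x31A
Completed: cp=U+031A (starts at byte 1)
Byte[3]=27: 1-byte ASCII. cp=U+0027
Byte[4]=D5: 2-byte lead, need 1 cont bytes. acc=0x15
Byte[5]=B0: continuation. acc=(acc<<6)|0x30=0x570
Completed: cp=U+0570 (starts at byte 4)
Byte[6]=6D: 1-byte ASCII. cp=U+006D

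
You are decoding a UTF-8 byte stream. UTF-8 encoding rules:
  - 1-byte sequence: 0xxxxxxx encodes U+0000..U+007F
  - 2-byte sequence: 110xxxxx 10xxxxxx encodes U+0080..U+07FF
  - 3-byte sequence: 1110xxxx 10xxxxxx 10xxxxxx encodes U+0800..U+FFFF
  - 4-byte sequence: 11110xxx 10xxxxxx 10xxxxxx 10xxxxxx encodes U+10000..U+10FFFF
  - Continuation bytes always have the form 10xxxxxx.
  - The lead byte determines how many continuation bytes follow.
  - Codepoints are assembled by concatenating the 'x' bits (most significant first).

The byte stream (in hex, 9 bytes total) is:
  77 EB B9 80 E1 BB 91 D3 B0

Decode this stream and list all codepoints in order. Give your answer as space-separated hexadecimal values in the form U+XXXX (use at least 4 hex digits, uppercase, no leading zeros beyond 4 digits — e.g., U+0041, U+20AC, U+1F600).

Answer: U+0077 U+BE40 U+1ED1 U+04F0

Derivation:
Byte[0]=77: 1-byte ASCII. cp=U+0077
Byte[1]=EB: 3-byte lead, need 2 cont bytes. acc=0xB
Byte[2]=B9: continuation. acc=(acc<<6)|0x39=0x2F9
Byte[3]=80: continuation. acc=(acc<<6)|0x00=0xBE40
Completed: cp=U+BE40 (starts at byte 1)
Byte[4]=E1: 3-byte lead, need 2 cont bytes. acc=0x1
Byte[5]=BB: continuation. acc=(acc<<6)|0x3B=0x7B
Byte[6]=91: continuation. acc=(acc<<6)|0x11=0x1ED1
Completed: cp=U+1ED1 (starts at byte 4)
Byte[7]=D3: 2-byte lead, need 1 cont bytes. acc=0x13
Byte[8]=B0: continuation. acc=(acc<<6)|0x30=0x4F0
Completed: cp=U+04F0 (starts at byte 7)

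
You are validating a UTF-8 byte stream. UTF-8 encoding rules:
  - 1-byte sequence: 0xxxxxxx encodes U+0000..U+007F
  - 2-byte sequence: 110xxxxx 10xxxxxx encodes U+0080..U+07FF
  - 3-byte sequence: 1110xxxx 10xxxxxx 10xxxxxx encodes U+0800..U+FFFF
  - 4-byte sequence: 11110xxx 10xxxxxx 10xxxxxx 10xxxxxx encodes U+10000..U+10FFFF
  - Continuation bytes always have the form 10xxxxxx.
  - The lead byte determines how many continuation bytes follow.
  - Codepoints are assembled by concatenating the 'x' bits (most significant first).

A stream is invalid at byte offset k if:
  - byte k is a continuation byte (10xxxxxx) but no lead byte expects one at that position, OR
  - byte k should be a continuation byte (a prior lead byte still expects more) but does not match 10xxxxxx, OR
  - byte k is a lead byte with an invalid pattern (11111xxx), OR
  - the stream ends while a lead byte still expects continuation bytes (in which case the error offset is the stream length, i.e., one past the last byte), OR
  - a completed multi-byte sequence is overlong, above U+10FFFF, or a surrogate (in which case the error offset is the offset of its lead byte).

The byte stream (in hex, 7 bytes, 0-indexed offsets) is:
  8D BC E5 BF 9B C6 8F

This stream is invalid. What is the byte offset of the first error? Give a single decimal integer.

Answer: 0

Derivation:
Byte[0]=8D: INVALID lead byte (not 0xxx/110x/1110/11110)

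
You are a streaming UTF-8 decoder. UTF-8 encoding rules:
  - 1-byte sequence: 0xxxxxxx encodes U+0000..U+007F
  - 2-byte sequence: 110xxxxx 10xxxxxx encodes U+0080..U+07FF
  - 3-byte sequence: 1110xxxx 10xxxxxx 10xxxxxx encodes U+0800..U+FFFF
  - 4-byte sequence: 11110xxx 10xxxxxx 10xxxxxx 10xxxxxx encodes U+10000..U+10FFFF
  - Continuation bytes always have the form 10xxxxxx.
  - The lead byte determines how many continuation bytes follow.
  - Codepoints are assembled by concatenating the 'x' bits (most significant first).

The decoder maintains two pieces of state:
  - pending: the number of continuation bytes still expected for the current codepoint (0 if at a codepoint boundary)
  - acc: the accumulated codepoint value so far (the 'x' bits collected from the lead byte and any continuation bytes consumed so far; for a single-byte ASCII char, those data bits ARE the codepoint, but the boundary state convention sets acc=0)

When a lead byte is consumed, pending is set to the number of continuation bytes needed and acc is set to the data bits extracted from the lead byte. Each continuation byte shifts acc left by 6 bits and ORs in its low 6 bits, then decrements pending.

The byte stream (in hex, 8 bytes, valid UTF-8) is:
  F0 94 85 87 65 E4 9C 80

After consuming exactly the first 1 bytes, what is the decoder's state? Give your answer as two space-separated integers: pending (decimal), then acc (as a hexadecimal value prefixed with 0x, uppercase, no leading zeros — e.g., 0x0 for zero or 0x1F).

Byte[0]=F0: 4-byte lead. pending=3, acc=0x0

Answer: 3 0x0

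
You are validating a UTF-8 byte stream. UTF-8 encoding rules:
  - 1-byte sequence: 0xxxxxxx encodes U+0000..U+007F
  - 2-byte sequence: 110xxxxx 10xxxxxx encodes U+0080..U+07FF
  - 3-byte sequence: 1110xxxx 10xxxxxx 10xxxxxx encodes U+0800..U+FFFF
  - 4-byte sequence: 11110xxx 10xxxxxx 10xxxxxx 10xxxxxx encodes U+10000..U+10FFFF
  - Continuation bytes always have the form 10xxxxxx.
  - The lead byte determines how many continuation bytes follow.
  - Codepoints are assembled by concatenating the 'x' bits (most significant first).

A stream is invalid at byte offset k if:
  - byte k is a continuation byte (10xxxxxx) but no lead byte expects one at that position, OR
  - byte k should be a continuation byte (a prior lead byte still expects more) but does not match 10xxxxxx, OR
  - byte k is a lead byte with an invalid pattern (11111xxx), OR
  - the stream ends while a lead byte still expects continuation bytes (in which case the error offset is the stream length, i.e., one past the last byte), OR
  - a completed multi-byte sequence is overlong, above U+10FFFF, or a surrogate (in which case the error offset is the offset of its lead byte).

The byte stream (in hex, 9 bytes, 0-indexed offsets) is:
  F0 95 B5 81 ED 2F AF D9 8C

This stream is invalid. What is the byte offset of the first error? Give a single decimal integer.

Answer: 5

Derivation:
Byte[0]=F0: 4-byte lead, need 3 cont bytes. acc=0x0
Byte[1]=95: continuation. acc=(acc<<6)|0x15=0x15
Byte[2]=B5: continuation. acc=(acc<<6)|0x35=0x575
Byte[3]=81: continuation. acc=(acc<<6)|0x01=0x15D41
Completed: cp=U+15D41 (starts at byte 0)
Byte[4]=ED: 3-byte lead, need 2 cont bytes. acc=0xD
Byte[5]=2F: expected 10xxxxxx continuation. INVALID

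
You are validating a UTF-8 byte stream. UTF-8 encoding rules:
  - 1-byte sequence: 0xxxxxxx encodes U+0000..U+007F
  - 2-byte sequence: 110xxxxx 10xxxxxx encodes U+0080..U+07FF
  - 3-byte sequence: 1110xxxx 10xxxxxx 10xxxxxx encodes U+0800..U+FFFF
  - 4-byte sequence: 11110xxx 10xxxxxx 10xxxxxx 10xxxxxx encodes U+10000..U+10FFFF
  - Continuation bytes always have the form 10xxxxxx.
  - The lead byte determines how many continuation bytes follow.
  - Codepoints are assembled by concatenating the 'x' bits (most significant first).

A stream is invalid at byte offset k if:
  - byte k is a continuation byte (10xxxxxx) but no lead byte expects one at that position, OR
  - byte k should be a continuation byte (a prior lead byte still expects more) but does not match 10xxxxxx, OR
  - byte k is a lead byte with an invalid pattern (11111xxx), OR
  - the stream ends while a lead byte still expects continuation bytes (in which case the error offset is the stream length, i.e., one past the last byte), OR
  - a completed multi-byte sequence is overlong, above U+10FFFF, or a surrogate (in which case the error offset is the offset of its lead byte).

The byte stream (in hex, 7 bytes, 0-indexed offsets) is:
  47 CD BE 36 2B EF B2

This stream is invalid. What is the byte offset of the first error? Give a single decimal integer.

Answer: 7

Derivation:
Byte[0]=47: 1-byte ASCII. cp=U+0047
Byte[1]=CD: 2-byte lead, need 1 cont bytes. acc=0xD
Byte[2]=BE: continuation. acc=(acc<<6)|0x3E=0x37E
Completed: cp=U+037E (starts at byte 1)
Byte[3]=36: 1-byte ASCII. cp=U+0036
Byte[4]=2B: 1-byte ASCII. cp=U+002B
Byte[5]=EF: 3-byte lead, need 2 cont bytes. acc=0xF
Byte[6]=B2: continuation. acc=(acc<<6)|0x32=0x3F2
Byte[7]: stream ended, expected continuation. INVALID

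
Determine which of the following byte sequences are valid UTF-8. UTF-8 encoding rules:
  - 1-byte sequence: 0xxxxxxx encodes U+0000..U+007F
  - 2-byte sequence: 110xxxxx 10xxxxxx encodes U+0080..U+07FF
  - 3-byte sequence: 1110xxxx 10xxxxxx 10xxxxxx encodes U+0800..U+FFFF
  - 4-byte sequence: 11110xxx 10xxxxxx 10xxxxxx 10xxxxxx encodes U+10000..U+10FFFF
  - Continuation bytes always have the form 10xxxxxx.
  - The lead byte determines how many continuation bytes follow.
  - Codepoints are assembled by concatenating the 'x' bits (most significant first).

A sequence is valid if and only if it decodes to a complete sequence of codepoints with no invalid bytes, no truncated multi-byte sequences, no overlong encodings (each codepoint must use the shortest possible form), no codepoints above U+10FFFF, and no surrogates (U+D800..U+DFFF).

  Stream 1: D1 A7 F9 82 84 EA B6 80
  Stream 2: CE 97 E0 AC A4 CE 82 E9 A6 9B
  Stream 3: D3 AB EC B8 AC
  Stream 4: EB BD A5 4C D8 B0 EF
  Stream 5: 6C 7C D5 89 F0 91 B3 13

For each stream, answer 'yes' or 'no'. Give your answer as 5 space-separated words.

Answer: no yes yes no no

Derivation:
Stream 1: error at byte offset 2. INVALID
Stream 2: decodes cleanly. VALID
Stream 3: decodes cleanly. VALID
Stream 4: error at byte offset 7. INVALID
Stream 5: error at byte offset 7. INVALID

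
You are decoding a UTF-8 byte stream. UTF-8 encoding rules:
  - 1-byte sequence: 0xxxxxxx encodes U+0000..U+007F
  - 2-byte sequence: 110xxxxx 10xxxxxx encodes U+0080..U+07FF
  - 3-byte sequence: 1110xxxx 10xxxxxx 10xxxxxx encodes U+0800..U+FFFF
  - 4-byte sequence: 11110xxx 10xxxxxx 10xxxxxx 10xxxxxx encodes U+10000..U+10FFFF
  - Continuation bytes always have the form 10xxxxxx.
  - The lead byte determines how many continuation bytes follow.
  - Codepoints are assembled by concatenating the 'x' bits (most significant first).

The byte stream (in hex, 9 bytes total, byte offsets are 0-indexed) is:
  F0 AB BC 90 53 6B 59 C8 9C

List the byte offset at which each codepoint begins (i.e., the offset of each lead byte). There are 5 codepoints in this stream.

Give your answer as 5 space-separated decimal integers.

Byte[0]=F0: 4-byte lead, need 3 cont bytes. acc=0x0
Byte[1]=AB: continuation. acc=(acc<<6)|0x2B=0x2B
Byte[2]=BC: continuation. acc=(acc<<6)|0x3C=0xAFC
Byte[3]=90: continuation. acc=(acc<<6)|0x10=0x2BF10
Completed: cp=U+2BF10 (starts at byte 0)
Byte[4]=53: 1-byte ASCII. cp=U+0053
Byte[5]=6B: 1-byte ASCII. cp=U+006B
Byte[6]=59: 1-byte ASCII. cp=U+0059
Byte[7]=C8: 2-byte lead, need 1 cont bytes. acc=0x8
Byte[8]=9C: continuation. acc=(acc<<6)|0x1C=0x21C
Completed: cp=U+021C (starts at byte 7)

Answer: 0 4 5 6 7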